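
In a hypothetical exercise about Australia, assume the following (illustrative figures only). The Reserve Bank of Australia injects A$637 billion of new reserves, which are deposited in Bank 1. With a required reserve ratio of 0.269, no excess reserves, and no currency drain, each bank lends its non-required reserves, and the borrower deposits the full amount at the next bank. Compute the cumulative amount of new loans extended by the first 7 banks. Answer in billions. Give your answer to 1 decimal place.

Bank i lends (1 − rr)^i of the original deposit: Bank 1 lends 637·0.7310 = 465.6470, Bank 2 lends 637·0.7310² ≈ 340.3880, and so on.
Summing a geometric series: total = 637·[0.7310·(1 − 0.7310^7) / (1 − 0.7310)] ≈ 1537.9547 billion.

A$1538.0 billion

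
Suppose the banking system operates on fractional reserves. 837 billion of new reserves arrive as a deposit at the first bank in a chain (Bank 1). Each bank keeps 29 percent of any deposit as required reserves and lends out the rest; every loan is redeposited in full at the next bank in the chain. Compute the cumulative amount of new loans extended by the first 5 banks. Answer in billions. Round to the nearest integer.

1679 billion

Bank i lends (1 − rr)^i of the original deposit: Bank 1 lends 837·0.7100 = 594.2700, Bank 2 lends 837·0.7100² = 421.9317, and so on.
Summing a geometric series: total = 837·[0.7100·(1 − 0.7100^5) / (1 − 0.7100)] ≈ 1679.4830 billion.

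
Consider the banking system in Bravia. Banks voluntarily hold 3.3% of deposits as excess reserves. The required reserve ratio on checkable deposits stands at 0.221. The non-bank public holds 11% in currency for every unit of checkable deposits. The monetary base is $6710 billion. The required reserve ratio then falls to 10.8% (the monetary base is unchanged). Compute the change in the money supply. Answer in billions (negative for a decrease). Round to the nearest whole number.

$9212 billion

Initially m₁ = (1 + 0.11) / (0.221 + 0.033 + 0.11) ≈ 3.04945, so M₁ = 3.04945 × 6710 = 20461.8095 billion.
After the change m₂ = (1 + 0.11) / (0.108 + 0.033 + 0.11) ≈ 4.42231, so M₂ = 4.42231 × 6710 = 29673.7001 billion.
ΔM = M₂ − M₁ = 29673.7001 − 20461.8095 = 9211.8906 billion.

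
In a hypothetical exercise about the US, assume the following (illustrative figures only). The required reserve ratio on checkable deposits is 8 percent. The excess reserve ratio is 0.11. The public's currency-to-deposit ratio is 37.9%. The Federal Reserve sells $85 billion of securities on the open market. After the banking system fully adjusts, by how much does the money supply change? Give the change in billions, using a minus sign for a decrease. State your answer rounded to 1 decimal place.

-206.0 billion

The money multiplier is m = (1 + c) / (rr + e + c) = (1 + 0.379) / (0.08 + 0.11 + 0.379) ≈ 2.4236.
The sale removes 85 billion of base, so ΔM = m × ΔMB = 2.4236 × (−85) = -206.006 billion.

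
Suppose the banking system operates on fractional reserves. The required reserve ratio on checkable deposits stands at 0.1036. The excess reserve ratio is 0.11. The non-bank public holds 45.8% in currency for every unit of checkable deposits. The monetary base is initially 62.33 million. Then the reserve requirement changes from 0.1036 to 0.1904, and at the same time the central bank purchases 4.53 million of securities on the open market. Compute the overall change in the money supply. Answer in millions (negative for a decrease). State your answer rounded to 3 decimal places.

Before: m₁ = (1 + 0.458) / (0.1036 + 0.11 + 0.458) ≈ 2.170935, MB₁ = 62.33, so M₁ = 2.170935 × 62.33 ≈ 135.3144 million.
After: m₂ = (1 + 0.458) / (0.1904 + 0.11 + 0.458) ≈ 1.922468, MB₂ = 62.33 + 4.53 = 66.86, so M₂ = 1.922468 × 66.86 ≈ 128.5362 million.
ΔM = M₂ − M₁ = 128.5362 − 135.3144 = -6.7782 million.

-6.778 million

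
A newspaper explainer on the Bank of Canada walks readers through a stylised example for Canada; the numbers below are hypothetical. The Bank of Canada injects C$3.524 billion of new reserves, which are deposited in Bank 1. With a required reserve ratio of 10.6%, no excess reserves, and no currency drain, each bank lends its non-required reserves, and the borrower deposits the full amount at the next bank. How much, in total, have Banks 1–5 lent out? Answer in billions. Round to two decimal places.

C$12.75 billion

Bank i lends (1 − rr)^i of the original deposit: Bank 1 lends 3.524·0.8940 ≈ 3.1505, Bank 2 lends 3.524·0.8940² ≈ 2.8165, and so on.
Summing a geometric series: total = 3.524·[0.8940·(1 − 0.8940^5) / (1 − 0.8940)] ≈ 12.7484 billion.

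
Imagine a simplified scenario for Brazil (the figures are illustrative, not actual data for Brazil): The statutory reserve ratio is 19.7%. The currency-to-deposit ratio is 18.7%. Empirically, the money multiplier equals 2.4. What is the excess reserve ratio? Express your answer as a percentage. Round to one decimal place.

Using m = 2.4. Since m = (1 + c)/(c + rr + e), the denominator satisfies c + rr + e = (1 + c)/m = (1 + 0.187) / 2.4 ≈ 0.494583.
With c = 0.187 and rr = 0.197, the excess reserve ratio is 0.494583 − 0.187 − 0.197 = 0.110583.

11.1%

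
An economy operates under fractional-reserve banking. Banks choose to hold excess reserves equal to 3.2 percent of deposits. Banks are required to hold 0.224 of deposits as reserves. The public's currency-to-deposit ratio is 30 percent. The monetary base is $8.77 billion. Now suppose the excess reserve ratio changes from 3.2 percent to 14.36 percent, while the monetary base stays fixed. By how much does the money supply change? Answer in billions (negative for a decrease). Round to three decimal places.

Initially m₁ = (1 + 0.3) / (0.224 + 0.032 + 0.3) ≈ 2.33813, so M₁ = 2.33813 × 8.77 ≈ 20.5054 billion.
After the change m₂ = (1 + 0.3) / (0.224 + 0.1436 + 0.3) ≈ 1.94727, so M₂ = 1.94727 × 8.77 ≈ 17.0776 billion.
ΔM = M₂ − M₁ = 17.0776 − 20.5054 = -3.4278 billion.

-3.428 billion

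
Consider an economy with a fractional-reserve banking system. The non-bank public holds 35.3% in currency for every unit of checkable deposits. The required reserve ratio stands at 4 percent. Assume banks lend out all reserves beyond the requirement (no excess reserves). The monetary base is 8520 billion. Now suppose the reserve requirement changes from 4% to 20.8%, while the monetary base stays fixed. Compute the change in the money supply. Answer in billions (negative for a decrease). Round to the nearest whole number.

Initially m₁ = (1 + 0.353) / (0.04 + 0.353) ≈ 3.44275, so M₁ = 3.44275 × 8520 = 29332.23 billion.
After the change m₂ = (1 + 0.353) / (0.208 + 0.353) ≈ 2.41176, so M₂ = 2.41176 × 8520 = 20548.1952 billion.
ΔM = M₂ − M₁ = 20548.1952 − 29332.23 = -8784.0348 billion.

-8784 billion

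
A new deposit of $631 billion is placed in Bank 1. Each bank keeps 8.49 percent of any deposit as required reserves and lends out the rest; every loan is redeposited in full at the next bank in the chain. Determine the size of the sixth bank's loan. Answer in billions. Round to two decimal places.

$370.54 billion

Each bank lends a fraction (1 − rr) = 0.9151 of the deposit it receives, so Bank 6 receives 631·0.9151^5 and lends 631·0.9151^6 ≈ 370.5448 billion.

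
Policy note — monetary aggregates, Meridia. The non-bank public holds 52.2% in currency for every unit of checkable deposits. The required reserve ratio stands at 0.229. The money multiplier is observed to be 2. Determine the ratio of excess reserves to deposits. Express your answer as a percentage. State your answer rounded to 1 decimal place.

Using m = 2. Since m = (1 + c)/(c + rr + e), the denominator satisfies c + rr + e = (1 + c)/m = (1 + 0.522) / 2 = 0.761000.
With c = 0.522 and rr = 0.229, the ratio of excess reserves to deposits is 0.761000 − 0.522 − 0.229 = 0.01.

1.0%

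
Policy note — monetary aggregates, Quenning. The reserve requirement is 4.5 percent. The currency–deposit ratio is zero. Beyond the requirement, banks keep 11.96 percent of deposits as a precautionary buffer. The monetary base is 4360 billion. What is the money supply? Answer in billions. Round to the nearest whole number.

26488 billion

The money multiplier is m = 1 / (rr + e) = 1 / (0.045 + 0.1196) ≈ 6.07533.
So M = m × MB = 6.07533 × 4360 = 26488.4388 billion.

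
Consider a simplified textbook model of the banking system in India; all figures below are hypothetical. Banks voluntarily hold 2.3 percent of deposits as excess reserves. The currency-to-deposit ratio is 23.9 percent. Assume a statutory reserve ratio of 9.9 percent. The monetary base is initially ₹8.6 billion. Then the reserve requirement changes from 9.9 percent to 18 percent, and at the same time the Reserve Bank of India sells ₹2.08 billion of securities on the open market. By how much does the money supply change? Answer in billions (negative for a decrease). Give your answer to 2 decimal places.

-11.24 billion

Before: m₁ = (1 + 0.239) / (0.099 + 0.023 + 0.239) ≈ 3.4321, MB₁ = 8.6, so M₁ = 3.4321 × 8.6 ≈ 29.5161 billion.
After: m₂ = (1 + 0.239) / (0.18 + 0.023 + 0.239) ≈ 2.8032, MB₂ = 8.6 − 2.08 = 6.52, so M₂ = 2.8032 × 6.52 ≈ 18.2769 billion.
ΔM = M₂ − M₁ = 18.2769 − 29.5161 = -11.2392 billion.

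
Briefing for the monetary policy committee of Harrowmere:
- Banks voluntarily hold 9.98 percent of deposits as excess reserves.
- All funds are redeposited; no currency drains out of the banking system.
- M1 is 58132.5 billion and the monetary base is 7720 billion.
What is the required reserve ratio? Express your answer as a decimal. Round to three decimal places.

Using m = M/MB = 58132.5/7720 ≈ 7.530117. Since m = (1 + c)/(c + rr + e), the denominator satisfies c + rr + e = (1 + c)/m = (1 + 0) / 7.530117 ≈ 0.132800.
With c = 0 and e = 0.0998, the required reserve ratio is 0.132800 − 0 − 0.0998 = 0.033.

0.033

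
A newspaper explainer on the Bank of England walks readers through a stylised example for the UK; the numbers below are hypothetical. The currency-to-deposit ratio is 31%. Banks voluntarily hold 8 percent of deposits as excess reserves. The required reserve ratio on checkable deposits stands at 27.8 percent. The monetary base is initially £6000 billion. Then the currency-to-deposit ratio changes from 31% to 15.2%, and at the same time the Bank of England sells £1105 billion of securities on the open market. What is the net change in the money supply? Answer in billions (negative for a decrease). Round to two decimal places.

Before: m₁ = (1 + 0.31) / (0.278 + 0.08 + 0.31) ≈ 1.9610778, MB₁ = 6000, so M₁ = 1.9610778 × 6000 = 11766.4668 billion.
After: m₂ = (1 + 0.152) / (0.278 + 0.08 + 0.152) ≈ 2.2588235, MB₂ = 6000 − 1105 = 4895, so M₂ = 2.2588235 × 4895 ≈ 11056.941 billion.
ΔM = M₂ − M₁ = 11056.941 − 11766.4668 = -709.5258 billion.

-709.53 billion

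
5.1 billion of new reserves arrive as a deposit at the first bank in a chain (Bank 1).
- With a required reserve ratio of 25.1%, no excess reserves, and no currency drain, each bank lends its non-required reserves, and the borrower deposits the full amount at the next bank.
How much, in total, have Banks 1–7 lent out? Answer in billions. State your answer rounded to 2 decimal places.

13.21 billion

Bank i lends (1 − rr)^i of the original deposit: Bank 1 lends 5.1·0.7490 = 3.8199, Bank 2 lends 5.1·0.7490² ≈ 2.8611, and so on.
Summing a geometric series: total = 5.1·[0.7490·(1 − 0.7490^7) / (1 − 0.7490)] ≈ 13.2062 billion.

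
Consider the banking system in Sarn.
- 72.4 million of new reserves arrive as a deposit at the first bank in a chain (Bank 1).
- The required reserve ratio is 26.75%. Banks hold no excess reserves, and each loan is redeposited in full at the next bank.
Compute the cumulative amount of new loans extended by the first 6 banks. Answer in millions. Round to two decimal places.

Bank i lends (1 − rr)^i of the original deposit: Bank 1 lends 72.4·0.7325 = 53.0330, Bank 2 lends 72.4·0.7325² ≈ 38.8467, and so on.
Summing a geometric series: total = 72.4·[0.7325·(1 − 0.7325^6) / (1 − 0.7325)] ≈ 167.6298 million.

167.63 million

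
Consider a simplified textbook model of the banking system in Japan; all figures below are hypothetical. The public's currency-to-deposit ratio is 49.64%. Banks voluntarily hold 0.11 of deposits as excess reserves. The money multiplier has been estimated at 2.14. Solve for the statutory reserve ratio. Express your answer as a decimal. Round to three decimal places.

Using m = 2.14. Since m = (1 + c)/(c + rr + e), the denominator satisfies c + rr + e = (1 + c)/m = (1 + 0.4964) / 2.14 ≈ 0.699252.
With c = 0.4964 and e = 0.11, the statutory reserve ratio is 0.699252 − 0.4964 − 0.11 = 0.092852.

0.093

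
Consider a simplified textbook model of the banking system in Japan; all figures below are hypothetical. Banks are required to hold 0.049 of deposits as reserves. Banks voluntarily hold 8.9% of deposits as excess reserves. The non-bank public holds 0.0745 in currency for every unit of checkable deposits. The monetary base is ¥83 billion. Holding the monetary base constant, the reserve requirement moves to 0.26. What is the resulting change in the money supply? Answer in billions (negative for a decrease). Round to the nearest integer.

-209 billion

Initially m₁ = (1 + 0.0745) / (0.049 + 0.089 + 0.0745) ≈ 5.0565, so M₁ = 5.0565 × 83 = 419.6895 billion.
After the change m₂ = (1 + 0.0745) / (0.26 + 0.089 + 0.0745) ≈ 2.5372, so M₂ = 2.5372 × 83 = 210.5876 billion.
ΔM = M₂ − M₁ = 210.5876 − 419.6895 = -209.1019 billion.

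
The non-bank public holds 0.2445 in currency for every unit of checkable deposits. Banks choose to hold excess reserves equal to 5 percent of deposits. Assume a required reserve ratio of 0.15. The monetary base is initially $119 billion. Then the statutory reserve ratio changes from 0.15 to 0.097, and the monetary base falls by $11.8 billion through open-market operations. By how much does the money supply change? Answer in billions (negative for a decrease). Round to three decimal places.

$7.594 billion

Before: m₁ = (1 + 0.2445) / (0.15 + 0.05 + 0.2445) ≈ 2.7997750, MB₁ = 119, so M₁ = 2.7997750 × 119 ≈ 333.1732 billion.
After: m₂ = (1 + 0.2445) / (0.097 + 0.05 + 0.2445) ≈ 3.1787995, MB₂ = 119 − 11.8 = 107.2, so M₂ = 3.1787995 × 107.2 ≈ 340.7673 billion.
ΔM = M₂ − M₁ = 340.7673 − 333.1732 = 7.5941 billion.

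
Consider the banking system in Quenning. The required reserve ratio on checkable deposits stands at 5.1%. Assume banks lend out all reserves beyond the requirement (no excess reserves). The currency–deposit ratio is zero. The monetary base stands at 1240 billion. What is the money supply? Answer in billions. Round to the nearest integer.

With no currency drain or excess reserves, the money multiplier is m = 1/rr = 1/0.051 ≈ 19.60784.
Money supply M = m × MB = 19.60784 × 1240 = 24313.7216 billion.

24314 billion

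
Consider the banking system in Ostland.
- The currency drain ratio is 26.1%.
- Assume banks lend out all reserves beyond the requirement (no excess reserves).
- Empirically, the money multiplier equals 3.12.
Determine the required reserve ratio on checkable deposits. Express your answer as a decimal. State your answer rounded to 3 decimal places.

0.143

Using m = 3.12. Since m = (1 + c)/(c + rr + e), the denominator satisfies c + rr + e = (1 + c)/m = (1 + 0.261) / 3.12 ≈ 0.404167.
With c = 0.261 and e = 0, the required reserve ratio on checkable deposits is 0.404167 − 0.261 − 0 = 0.143167.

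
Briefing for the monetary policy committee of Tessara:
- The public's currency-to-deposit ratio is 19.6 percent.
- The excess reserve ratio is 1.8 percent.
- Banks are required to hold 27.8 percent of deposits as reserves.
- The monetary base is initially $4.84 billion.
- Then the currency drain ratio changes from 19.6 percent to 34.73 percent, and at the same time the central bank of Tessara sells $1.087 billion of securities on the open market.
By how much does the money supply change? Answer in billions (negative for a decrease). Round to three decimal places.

Before: m₁ = (1 + 0.196) / (0.278 + 0.018 + 0.196) ≈ 2.43089, MB₁ = 4.84, so M₁ = 2.43089 × 4.84 ≈ 11.7655 billion.
After: m₂ = (1 + 0.3473) / (0.278 + 0.018 + 0.3473) ≈ 2.09436, MB₂ = 4.84 − 1.087 = 3.753, so M₂ = 2.09436 × 3.753 ≈ 7.8601 billion.
ΔM = M₂ − M₁ = 7.8601 − 11.7655 = -3.9054 billion.

-3.905 billion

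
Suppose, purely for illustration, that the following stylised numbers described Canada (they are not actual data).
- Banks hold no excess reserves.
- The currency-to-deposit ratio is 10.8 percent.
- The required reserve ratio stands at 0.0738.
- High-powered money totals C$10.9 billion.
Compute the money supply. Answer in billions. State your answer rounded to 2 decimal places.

The money multiplier is m = (1 + c) / (rr + c) = (1 + 0.108) / (0.0738 + 0.108) ≈ 6.09461.
So M = m × MB = 6.09461 × 10.9 ≈ 66.4312 billion.

C$66.43 billion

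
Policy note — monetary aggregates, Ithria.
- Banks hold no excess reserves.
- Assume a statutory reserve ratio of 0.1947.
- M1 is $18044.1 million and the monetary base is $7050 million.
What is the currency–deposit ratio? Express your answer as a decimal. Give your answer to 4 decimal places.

Using m = M/MB = 18044.1/7050 ≈ 2.559447. From m = (1 + c)/(c + rr + e), rearranging gives 1 + c = m·(c + rr + e), so c·(1 − m) = m·(rr + e) − 1.
Hence c = [m·(rr + e) − 1]/(1 − m) = [2.559447 × (0.1947 + 0) − 1] / (1 − 2.559447) ≈ 0.321701.

0.3217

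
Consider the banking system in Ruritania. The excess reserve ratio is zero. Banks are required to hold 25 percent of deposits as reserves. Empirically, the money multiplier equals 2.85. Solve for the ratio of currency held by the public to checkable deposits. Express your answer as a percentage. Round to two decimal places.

15.54%

Using m = 2.85. From m = (1 + c)/(c + rr + e), rearranging gives 1 + c = m·(c + rr + e), so c·(1 − m) = m·(rr + e) − 1.
Hence c = [m·(rr + e) − 1]/(1 − m) = [2.85 × (0.25 + 0) − 1] / (1 − 2.85) ≈ 0.155405.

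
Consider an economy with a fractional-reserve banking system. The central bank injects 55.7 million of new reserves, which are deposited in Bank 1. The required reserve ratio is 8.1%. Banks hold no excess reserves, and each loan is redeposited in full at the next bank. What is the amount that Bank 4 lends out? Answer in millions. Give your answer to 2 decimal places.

Each bank lends a fraction (1 − rr) = 0.9190 of the deposit it receives, so Bank 4 receives 55.7·0.9190^3 and lends 55.7·0.9190^4 ≈ 39.7299 million.

39.73 million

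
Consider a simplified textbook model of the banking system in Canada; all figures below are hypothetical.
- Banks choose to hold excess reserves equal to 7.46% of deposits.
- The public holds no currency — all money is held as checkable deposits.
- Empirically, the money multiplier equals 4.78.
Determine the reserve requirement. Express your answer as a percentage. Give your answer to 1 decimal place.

13.5%

Using m = 4.78. Since m = (1 + c)/(c + rr + e), the denominator satisfies c + rr + e = (1 + c)/m = (1 + 0) / 4.78 ≈ 0.209205.
With c = 0 and e = 0.0746, the reserve requirement is 0.209205 − 0 − 0.0746 = 0.134605.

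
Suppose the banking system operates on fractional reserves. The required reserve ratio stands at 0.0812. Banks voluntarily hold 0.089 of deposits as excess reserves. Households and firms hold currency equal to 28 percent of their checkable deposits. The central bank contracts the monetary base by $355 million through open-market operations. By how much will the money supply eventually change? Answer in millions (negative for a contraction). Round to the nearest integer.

-1009 million

The money multiplier is m = (1 + c) / (rr + e + c) = (1 + 0.28) / (0.0812 + 0.089 + 0.28) ≈ 2.8432.
The sale removes 355 million of base, so ΔM = m × ΔMB = 2.8432 × (−355) = -1009.336 million.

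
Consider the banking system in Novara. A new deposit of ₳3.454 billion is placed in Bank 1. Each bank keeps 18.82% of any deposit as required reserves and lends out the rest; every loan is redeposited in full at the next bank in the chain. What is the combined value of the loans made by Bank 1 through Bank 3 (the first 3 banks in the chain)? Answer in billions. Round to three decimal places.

Bank i lends (1 − rr)^i of the original deposit: Bank 1 lends 3.454·0.8118 ≈ 2.8040, Bank 2 lends 3.454·0.8118² ≈ 2.2763, and so on.
Summing a geometric series: total = 3.454·[0.8118·(1 − 0.8118^3) / (1 − 0.8118)] ≈ 6.9281 billion.

₳6.928 billion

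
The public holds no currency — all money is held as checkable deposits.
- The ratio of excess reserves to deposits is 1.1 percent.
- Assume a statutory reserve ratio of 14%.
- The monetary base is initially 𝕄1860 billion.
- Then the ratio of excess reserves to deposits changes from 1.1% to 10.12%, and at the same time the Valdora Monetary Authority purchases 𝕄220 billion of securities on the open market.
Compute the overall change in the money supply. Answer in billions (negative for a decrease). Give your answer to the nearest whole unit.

-3694 billion

Before: m₁ = 1 / (0.14 + 0.011) ≈ 6.62252, MB₁ = 1860, so M₁ = 6.62252 × 1860 = 12317.8872 billion.
After: m₂ = 1 / (0.14 + 0.1012) ≈ 4.14594, MB₂ = 1860 + 220 = 2080, so M₂ = 4.14594 × 2080 = 8623.5552 billion.
ΔM = M₂ − M₁ = 8623.5552 − 12317.8872 = -3694.332 billion.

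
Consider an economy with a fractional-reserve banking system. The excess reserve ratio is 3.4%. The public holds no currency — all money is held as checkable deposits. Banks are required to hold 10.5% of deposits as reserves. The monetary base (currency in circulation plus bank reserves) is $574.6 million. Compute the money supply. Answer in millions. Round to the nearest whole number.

$4134 million

The money multiplier is m = 1 / (rr + e) = 1 / (0.105 + 0.034) ≈ 7.1942.
So M = m × MB = 7.1942 × 574.6 ≈ 4133.7873 million.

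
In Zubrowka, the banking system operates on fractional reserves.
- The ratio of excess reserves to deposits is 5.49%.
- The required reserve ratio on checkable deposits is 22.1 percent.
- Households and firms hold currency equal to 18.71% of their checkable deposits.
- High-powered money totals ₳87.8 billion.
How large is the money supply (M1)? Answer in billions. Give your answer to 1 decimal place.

The money multiplier is m = (1 + c) / (rr + e + c) = (1 + 0.1871) / (0.221 + 0.0549 + 0.1871) ≈ 2.5639.
So M = m × MB = 2.5639 × 87.8 ≈ 225.1104 billion.

₳225.1 billion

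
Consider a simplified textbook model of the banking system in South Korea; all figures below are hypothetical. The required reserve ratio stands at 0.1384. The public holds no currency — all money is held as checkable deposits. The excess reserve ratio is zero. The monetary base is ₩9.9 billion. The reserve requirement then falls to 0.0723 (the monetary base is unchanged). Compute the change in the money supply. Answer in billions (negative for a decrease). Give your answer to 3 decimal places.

₩65.398 billion

Initially m₁ = 1 / (0.1384) ≈ 7.22543, so M₁ = 7.22543 × 9.9 ≈ 71.5318 billion.
After the change m₂ = 1 / (0.0723) ≈ 13.83126, so M₂ = 13.83126 × 9.9 ≈ 136.9295 billion.
ΔM = M₂ − M₁ = 136.9295 − 71.5318 = 65.3977 billion.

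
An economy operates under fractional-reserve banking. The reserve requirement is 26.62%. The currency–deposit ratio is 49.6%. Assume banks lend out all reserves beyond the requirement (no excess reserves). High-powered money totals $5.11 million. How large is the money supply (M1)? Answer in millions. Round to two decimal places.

The money multiplier is m = (1 + c) / (rr + c) = (1 + 0.496) / (0.2662 + 0.496) ≈ 1.9627.
So M = m × MB = 1.9627 × 5.11 ≈ 10.0294 million.

$10.03 million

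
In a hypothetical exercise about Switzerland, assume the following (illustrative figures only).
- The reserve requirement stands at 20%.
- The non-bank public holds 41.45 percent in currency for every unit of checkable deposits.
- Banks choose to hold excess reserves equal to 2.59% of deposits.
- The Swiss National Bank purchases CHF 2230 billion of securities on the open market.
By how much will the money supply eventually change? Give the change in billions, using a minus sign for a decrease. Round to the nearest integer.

The money multiplier is m = (1 + c) / (rr + e + c) = (1 + 0.4145) / (0.2 + 0.0259 + 0.4145) ≈ 2.20878.
The purchase adds 2230 billion of base, so ΔM = m × ΔMB = 2.20878 × (+2230) = 4925.5794 billion.

CHF 4926 billion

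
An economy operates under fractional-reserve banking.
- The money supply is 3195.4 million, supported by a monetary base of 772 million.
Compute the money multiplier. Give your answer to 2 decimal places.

The money multiplier is m = M / MB = 3195.4 / 772 ≈ 4.13912.

4.14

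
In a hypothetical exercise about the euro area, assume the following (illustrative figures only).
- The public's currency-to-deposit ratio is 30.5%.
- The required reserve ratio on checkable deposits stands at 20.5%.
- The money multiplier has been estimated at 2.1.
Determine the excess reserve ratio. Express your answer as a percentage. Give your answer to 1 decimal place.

Using m = 2.1. Since m = (1 + c)/(c + rr + e), the denominator satisfies c + rr + e = (1 + c)/m = (1 + 0.305) / 2.1 ≈ 0.621429.
With c = 0.305 and rr = 0.205, the excess reserve ratio is 0.621429 − 0.305 − 0.205 = 0.111429.

11.1%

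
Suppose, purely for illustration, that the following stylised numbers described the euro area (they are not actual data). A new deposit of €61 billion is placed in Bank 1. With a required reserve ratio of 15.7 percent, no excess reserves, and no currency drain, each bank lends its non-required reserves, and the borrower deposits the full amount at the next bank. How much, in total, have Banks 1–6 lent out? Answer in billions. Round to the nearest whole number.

€210 billion

Bank i lends (1 − rr)^i of the original deposit: Bank 1 lends 61·0.8430 = 51.4230, Bank 2 lends 61·0.8430² ≈ 43.3496, and so on.
Summing a geometric series: total = 61·[0.8430·(1 − 0.8430^6) / (1 − 0.8430)] ≈ 209.9849 billion.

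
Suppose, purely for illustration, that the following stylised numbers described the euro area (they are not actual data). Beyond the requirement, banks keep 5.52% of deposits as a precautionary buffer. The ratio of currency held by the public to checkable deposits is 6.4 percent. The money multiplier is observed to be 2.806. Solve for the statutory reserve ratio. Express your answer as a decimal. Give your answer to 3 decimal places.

0.260

Using m = 2.806. Since m = (1 + c)/(c + rr + e), the denominator satisfies c + rr + e = (1 + c)/m = (1 + 0.064) / 2.806 ≈ 0.379187.
With c = 0.064 and e = 0.0552, the statutory reserve ratio is 0.379187 − 0.064 − 0.0552 = 0.259987.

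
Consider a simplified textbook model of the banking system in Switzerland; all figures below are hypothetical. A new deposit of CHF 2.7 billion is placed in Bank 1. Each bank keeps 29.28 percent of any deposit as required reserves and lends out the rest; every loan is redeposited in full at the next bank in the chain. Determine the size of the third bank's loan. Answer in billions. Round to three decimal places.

CHF 0.955 billion

Each bank lends a fraction (1 − rr) = 0.7072 of the deposit it receives, so Bank 3 receives 2.7·0.7072^2 and lends 2.7·0.7072^3 ≈ 0.9550 billion.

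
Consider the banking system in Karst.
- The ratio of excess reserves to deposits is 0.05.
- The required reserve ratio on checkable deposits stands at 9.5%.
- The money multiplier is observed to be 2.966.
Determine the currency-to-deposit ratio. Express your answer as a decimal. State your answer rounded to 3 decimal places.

0.290

Using m = 2.966. From m = (1 + c)/(c + rr + e), rearranging gives 1 + c = m·(c + rr + e), so c·(1 − m) = m·(rr + e) − 1.
Hence c = [m·(rr + e) − 1]/(1 − m) = [2.966 × (0.095 + 0.05) − 1] / (1 − 2.966) ≈ 0.289893.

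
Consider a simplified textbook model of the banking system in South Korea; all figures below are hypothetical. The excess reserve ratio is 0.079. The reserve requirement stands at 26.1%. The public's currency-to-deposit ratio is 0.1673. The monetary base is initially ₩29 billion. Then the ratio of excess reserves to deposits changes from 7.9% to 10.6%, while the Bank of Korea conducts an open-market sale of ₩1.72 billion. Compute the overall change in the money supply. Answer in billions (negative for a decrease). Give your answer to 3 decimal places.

-7.130 billion

Before: m₁ = (1 + 0.1673) / (0.261 + 0.079 + 0.1673) ≈ 2.301005, MB₁ = 29, so M₁ = 2.301005 × 29 ≈ 66.7291 billion.
After: m₂ = (1 + 0.1673) / (0.261 + 0.106 + 0.1673) ≈ 2.184728, MB₂ = 29 − 1.72 = 27.28, so M₂ = 2.184728 × 27.28 ≈ 59.5994 billion.
ΔM = M₂ − M₁ = 59.5994 − 66.7291 = -7.1297 billion.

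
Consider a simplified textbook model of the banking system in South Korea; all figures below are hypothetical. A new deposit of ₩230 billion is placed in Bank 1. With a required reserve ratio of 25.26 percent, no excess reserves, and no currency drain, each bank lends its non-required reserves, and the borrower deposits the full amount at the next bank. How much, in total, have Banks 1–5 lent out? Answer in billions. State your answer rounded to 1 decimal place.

Bank i lends (1 − rr)^i of the original deposit: Bank 1 lends 230·0.7474 = 171.9020, Bank 2 lends 230·0.7474² ≈ 128.4796, and so on.
Summing a geometric series: total = 230·[0.7474·(1 − 0.7474^5) / (1 − 0.7474)] ≈ 521.8173 billion.

₩521.8 billion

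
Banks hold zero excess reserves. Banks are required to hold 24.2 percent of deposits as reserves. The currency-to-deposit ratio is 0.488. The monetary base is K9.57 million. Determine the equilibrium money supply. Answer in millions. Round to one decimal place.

K19.5 million

The money multiplier is m = (1 + c) / (rr + c) = (1 + 0.488) / (0.242 + 0.488) ≈ 2.0384.
So M = m × MB = 2.0384 × 9.57 ≈ 19.5075 million.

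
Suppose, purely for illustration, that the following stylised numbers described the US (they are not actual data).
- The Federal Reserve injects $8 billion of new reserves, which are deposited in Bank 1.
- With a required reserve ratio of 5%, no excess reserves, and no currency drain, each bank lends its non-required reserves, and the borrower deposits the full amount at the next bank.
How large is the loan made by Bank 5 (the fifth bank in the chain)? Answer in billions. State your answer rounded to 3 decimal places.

Each bank lends a fraction (1 − rr) = 0.9500 of the deposit it receives, so Bank 5 receives 8·0.9500^4 and lends 8·0.9500^5 ≈ 6.1902 billion.

$6.190 billion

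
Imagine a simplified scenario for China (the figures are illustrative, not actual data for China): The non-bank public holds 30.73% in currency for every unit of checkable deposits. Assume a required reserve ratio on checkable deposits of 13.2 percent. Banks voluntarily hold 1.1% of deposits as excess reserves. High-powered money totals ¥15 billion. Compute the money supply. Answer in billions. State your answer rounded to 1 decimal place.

¥43.5 billion

The money multiplier is m = (1 + c) / (rr + e + c) = (1 + 0.3073) / (0.132 + 0.011 + 0.3073) ≈ 2.9032.
So M = m × MB = 2.9032 × 15 = 43.548 billion.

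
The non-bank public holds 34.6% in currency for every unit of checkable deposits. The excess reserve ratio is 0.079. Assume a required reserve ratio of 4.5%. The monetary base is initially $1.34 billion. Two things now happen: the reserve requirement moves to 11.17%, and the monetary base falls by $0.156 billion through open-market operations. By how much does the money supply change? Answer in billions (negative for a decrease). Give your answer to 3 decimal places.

Before: m₁ = (1 + 0.346) / (0.045 + 0.079 + 0.346) ≈ 2.86383, MB₁ = 1.34, so M₁ = 2.86383 × 1.34 ≈ 3.8375 billion.
After: m₂ = (1 + 0.346) / (0.1117 + 0.079 + 0.346) ≈ 2.50792, MB₂ = 1.34 − 0.156 = 1.184, so M₂ = 2.50792 × 1.184 ≈ 2.9694 billion.
ΔM = M₂ − M₁ = 2.9694 − 3.8375 = -0.8681 billion.

-0.868 billion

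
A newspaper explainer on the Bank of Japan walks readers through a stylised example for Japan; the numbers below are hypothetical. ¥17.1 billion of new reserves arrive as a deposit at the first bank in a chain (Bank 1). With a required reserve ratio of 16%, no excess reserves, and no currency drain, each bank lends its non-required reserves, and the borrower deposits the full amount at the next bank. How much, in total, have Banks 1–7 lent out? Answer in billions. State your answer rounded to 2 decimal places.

Bank i lends (1 − rr)^i of the original deposit: Bank 1 lends 17.1·0.8400 = 14.3640, Bank 2 lends 17.1·0.8400² ≈ 12.0658, and so on.
Summing a geometric series: total = 17.1·[0.8400·(1 − 0.8400^7) / (1 − 0.8400)] ≈ 63.2833 billion.

¥63.28 billion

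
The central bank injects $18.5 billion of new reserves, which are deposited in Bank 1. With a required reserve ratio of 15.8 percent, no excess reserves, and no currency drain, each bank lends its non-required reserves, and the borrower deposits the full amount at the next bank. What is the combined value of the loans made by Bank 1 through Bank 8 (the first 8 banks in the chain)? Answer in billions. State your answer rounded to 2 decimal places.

$73.68 billion

Bank i lends (1 − rr)^i of the original deposit: Bank 1 lends 18.5·0.8420 = 15.5770, Bank 2 lends 18.5·0.8420² ≈ 13.1158, and so on.
Summing a geometric series: total = 18.5·[0.8420·(1 − 0.8420^8) / (1 − 0.8420)] ≈ 73.6815 billion.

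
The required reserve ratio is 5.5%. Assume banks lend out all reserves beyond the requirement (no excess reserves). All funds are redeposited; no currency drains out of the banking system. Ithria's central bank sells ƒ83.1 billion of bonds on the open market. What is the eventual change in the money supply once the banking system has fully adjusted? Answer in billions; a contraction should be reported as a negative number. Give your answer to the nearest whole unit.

The simple money multiplier is m = 1/rr = 1/0.055 ≈ 18.1818.
An open-market sale reduces the monetary base by 83.1 billion, so ΔM = m × ΔMB = 18.1818 × (−83.1) ≈ -1510.9076 billion.

-1511 billion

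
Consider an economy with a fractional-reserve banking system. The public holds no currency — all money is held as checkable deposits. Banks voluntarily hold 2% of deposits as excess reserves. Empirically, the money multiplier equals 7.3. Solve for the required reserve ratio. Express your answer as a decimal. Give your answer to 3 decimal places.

0.117

Using m = 7.3. Since m = (1 + c)/(c + rr + e), the denominator satisfies c + rr + e = (1 + c)/m = (1 + 0) / 7.3 ≈ 0.136986.
With c = 0 and e = 0.02, the required reserve ratio is 0.136986 − 0 − 0.02 = 0.116986.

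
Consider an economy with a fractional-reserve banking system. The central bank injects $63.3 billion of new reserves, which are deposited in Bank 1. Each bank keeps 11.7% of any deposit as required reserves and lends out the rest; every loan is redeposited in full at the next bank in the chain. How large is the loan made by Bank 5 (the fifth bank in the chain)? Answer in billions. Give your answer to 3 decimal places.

$33.979 billion

Each bank lends a fraction (1 − rr) = 0.8830 of the deposit it receives, so Bank 5 receives 63.3·0.8830^4 and lends 63.3·0.8830^5 ≈ 33.9787 billion.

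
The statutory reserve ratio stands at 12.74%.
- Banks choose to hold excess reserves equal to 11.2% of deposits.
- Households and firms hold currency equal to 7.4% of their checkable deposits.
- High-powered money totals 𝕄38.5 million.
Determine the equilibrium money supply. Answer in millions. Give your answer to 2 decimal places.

𝕄131.94 million

The money multiplier is m = (1 + c) / (rr + e + c) = (1 + 0.074) / (0.1274 + 0.112 + 0.074) ≈ 3.42693.
So M = m × MB = 3.42693 × 38.5 ≈ 131.9368 million.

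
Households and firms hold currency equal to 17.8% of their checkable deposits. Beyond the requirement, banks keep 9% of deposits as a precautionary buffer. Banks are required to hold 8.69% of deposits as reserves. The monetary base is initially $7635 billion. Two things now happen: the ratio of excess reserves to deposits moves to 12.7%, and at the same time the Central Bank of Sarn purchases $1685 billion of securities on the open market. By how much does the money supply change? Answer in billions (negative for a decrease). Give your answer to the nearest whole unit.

$2672 billion

Before: m₁ = (1 + 0.178) / (0.0869 + 0.09 + 0.178) ≈ 3.31924, MB₁ = 7635, so M₁ = 3.31924 × 7635 = 25342.3974 billion.
After: m₂ = (1 + 0.178) / (0.0869 + 0.127 + 0.178) ≈ 3.00587, MB₂ = 7635 + 1685 = 9320, so M₂ = 3.00587 × 9320 = 28014.7084 billion.
ΔM = M₂ − M₁ = 28014.7084 − 25342.3974 = 2672.311 billion.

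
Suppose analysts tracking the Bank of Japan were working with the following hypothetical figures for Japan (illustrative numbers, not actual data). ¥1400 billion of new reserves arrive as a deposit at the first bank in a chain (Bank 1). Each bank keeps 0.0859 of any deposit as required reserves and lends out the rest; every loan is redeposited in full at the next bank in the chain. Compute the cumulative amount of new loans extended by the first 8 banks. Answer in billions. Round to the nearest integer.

Bank i lends (1 − rr)^i of the original deposit: Bank 1 lends 1400·0.9141 = 1279.7400, Bank 2 lends 1400·0.9141² ≈ 1169.8103, and so on.
Summing a geometric series: total = 1400·[0.9141·(1 − 0.9141^8) / (1 − 0.9141)] ≈ 7635.6529 billion.

¥7636 billion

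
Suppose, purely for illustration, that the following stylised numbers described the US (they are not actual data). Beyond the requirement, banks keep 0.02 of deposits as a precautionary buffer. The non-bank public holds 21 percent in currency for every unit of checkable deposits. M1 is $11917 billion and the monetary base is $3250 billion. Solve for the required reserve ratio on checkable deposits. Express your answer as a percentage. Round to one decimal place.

Using m = M/MB = 11917/3250 ≈ 3.666769. Since m = (1 + c)/(c + rr + e), the denominator satisfies c + rr + e = (1 + c)/m = (1 + 0.21) / 3.666769 ≈ 0.329991.
With c = 0.21 and e = 0.02, the required reserve ratio on checkable deposits is 0.329991 − 0.21 − 0.02 = 0.099991.

10.0%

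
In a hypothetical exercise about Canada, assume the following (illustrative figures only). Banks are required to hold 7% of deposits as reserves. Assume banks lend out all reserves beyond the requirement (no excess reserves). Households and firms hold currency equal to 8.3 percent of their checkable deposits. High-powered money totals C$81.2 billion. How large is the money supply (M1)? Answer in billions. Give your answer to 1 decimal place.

C$574.8 billion

The money multiplier is m = (1 + c) / (rr + c) = (1 + 0.083) / (0.07 + 0.083) ≈ 7.0784.
So M = m × MB = 7.0784 × 81.2 ≈ 574.7661 billion.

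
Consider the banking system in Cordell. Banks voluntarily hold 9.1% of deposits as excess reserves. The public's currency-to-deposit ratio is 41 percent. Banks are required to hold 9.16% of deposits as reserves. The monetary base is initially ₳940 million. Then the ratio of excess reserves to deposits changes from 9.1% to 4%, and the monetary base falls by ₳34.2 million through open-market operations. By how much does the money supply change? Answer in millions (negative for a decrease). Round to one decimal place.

₳121.6 million

Before: m₁ = (1 + 0.41) / (0.0916 + 0.091 + 0.41) ≈ 2.37935, MB₁ = 940, so M₁ = 2.37935 × 940 = 2236.589 million.
After: m₂ = (1 + 0.41) / (0.0916 + 0.04 + 0.41) ≈ 2.60340, MB₂ = 940 − 34.2 = 905.8, so M₂ = 2.60340 × 905.8 ≈ 2358.1597 million.
ΔM = M₂ − M₁ = 2358.1597 − 2236.589 = 121.5707 million.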